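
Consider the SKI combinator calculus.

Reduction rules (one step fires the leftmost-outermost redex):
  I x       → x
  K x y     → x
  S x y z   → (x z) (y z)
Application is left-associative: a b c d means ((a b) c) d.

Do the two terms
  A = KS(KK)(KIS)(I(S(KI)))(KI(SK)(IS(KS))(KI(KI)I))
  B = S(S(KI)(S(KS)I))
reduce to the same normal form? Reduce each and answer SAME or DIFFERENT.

Term A:
  start: KS(KK)(KIS)(I(S(KI)))(KI(SK)(IS(KS))(KI(KI)I))
  [1] S(KIS)(I(S(KI)))(KI(SK)(IS(KS))(KI(KI)I))
  [2] KIS(KI(SK)(IS(KS))(KI(KI)I))(I(S(KI))(KI(SK)(IS(KS))(KI(KI)I)))
  [3] I(KI(SK)(IS(KS))(KI(KI)I))(I(S(KI))(KI(SK)(IS(KS))(KI(KI)I)))
  [4] KI(SK)(IS(KS))(KI(KI)I)(I(S(KI))(KI(SK)(IS(KS))(KI(KI)I)))
  [5] I(IS(KS))(KI(KI)I)(I(S(KI))(KI(SK)(IS(KS))(KI(KI)I)))
  [6] IS(KS)(KI(KI)I)(I(S(KI))(KI(SK)(IS(KS))(KI(KI)I)))
  [7] S(KS)(KI(KI)I)(I(S(KI))(KI(SK)(IS(KS))(KI(KI)I)))
  [8] KS(I(S(KI))(KI(SK)(IS(KS))(KI(KI)I)))(KI(KI)I(I(S(KI))(KI(SK)(IS(KS))(KI(KI)I))))
  [9] S(KI(KI)I(I(S(KI))(KI(SK)(IS(KS))(KI(KI)I))))
  [10] S(II(I(S(KI))(KI(SK)(IS(KS))(KI(KI)I))))
  [11] S(I(I(S(KI))(KI(SK)(IS(KS))(KI(KI)I))))
  [12] S(I(S(KI))(KI(SK)(IS(KS))(KI(KI)I)))
  [13] S(S(KI)(KI(SK)(IS(KS))(KI(KI)I)))
  [14] S(S(KI)(I(IS(KS))(KI(KI)I)))
  [15] S(S(KI)(IS(KS)(KI(KI)I)))
  [16] S(S(KI)(S(KS)(KI(KI)I)))
  [17] S(S(KI)(S(KS)(II)))
  [18] S(S(KI)(S(KS)I))

Term B:
  start: S(S(KI)(S(KS)I))

Answer: SAME — A ⇓ S(S(KI)(S(KS)I)), B ⇓ S(S(KI)(S(KS)I))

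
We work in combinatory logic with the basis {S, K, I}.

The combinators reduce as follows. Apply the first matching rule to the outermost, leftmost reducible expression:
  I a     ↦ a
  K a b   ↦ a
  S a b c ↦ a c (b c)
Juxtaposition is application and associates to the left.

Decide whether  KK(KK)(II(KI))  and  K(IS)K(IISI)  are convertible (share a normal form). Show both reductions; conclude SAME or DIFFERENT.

Answer: DIFFERENT — A ⇓ K(KI), B ⇓ S(SI)

Derivation:
Term A:
  start: KK(KK)(II(KI))
  [1] K(II(KI))
  [2] K(I(KI))
  [3] K(KI)

Term B:
  start: K(IS)K(IISI)
  [1] IS(IISI)
  [2] S(IISI)
  [3] S(ISI)
  [4] S(SI)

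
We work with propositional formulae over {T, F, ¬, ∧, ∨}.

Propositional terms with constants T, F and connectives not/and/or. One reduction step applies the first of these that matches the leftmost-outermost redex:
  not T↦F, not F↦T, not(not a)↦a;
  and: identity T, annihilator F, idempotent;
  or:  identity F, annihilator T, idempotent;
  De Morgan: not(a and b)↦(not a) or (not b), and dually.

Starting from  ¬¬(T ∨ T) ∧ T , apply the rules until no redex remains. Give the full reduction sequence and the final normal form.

  start: ¬¬(T ∨ T) ∧ T
  step 1: ¬¬(T ∨ T)
  step 2: T ∨ T
  step 3: T

Answer: normal form = T  (in 3 steps)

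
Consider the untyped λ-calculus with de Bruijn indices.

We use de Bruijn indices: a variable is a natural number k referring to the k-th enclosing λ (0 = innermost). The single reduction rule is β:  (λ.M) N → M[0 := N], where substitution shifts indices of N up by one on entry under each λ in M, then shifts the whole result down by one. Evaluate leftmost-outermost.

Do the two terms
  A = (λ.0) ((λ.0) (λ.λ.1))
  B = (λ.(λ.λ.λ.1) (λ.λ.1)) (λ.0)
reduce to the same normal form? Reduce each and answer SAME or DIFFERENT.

Answer: SAME — A ⇓ λ.λ.1, B ⇓ λ.λ.1

Working:
Term A:
  start: (λ.0) ((λ.0) (λ.λ.1))
  [1] (λ.0) (λ.λ.1)
  [2] λ.λ.1

Term B:
  start: (λ.(λ.λ.λ.1) (λ.λ.1)) (λ.0)
  [1] (λ.λ.λ.1) (λ.λ.1)
  [2] λ.λ.1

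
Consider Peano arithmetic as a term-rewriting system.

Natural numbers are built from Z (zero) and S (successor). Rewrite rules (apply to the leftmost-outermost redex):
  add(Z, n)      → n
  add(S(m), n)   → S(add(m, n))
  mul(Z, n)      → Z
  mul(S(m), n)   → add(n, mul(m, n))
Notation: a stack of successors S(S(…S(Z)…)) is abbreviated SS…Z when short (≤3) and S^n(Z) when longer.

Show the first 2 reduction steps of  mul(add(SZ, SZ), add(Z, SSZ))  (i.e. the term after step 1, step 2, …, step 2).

  start: mul(add(SZ, SZ), add(Z, SSZ))
  [1] mul(S(add(Z, SZ)), add(Z, SSZ))
  [2] add(add(Z, SSZ), mul(add(Z, SZ), add(Z, SSZ)))

Answer: after 2 steps: add(add(Z, SSZ), mul(add(Z, SZ), add(Z, SSZ)))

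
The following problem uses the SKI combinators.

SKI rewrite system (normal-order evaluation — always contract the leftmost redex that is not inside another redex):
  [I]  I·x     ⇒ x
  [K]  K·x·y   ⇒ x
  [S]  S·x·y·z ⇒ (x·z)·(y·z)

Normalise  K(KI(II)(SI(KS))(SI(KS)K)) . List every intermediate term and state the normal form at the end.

  start: K(KI(II)(SI(KS))(SI(KS)K))
  [1] K(I(SI(KS))(SI(KS)K))
  [2] K(SI(KS)(SI(KS)K))
  [3] K(I(SI(KS)K)(KS(SI(KS)K)))
  [4] K(SI(KS)K(KS(SI(KS)K)))
  [5] K(IK(KSK)(KS(SI(KS)K)))
  [6] K(K(KSK)(KS(SI(KS)K)))
  [7] K(KSK)
  [8] KS

Answer: normal form = KS  (in 8 steps)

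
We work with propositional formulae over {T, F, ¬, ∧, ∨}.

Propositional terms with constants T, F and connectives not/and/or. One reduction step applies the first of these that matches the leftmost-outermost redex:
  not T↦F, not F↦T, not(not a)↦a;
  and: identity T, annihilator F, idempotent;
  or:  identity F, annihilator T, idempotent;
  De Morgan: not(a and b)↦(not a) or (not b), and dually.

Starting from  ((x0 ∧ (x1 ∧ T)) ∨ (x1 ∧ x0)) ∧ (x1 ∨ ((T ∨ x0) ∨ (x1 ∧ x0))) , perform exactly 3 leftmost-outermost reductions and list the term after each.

Answer: after 3 steps: ((x0 ∧ x1) ∨ (x1 ∧ x0)) ∧ (x1 ∨ T)

Derivation:
  start: ((x0 ∧ (x1 ∧ T)) ∨ (x1 ∧ x0)) ∧ (x1 ∨ ((T ∨ x0) ∨ (x1 ∧ x0)))
  step 1: ((x0 ∧ x1) ∨ (x1 ∧ x0)) ∧ (x1 ∨ ((T ∨ x0) ∨ (x1 ∧ x0)))
  step 2: ((x0 ∧ x1) ∨ (x1 ∧ x0)) ∧ (x1 ∨ (T ∨ (x1 ∧ x0)))
  step 3: ((x0 ∧ x1) ∨ (x1 ∧ x0)) ∧ (x1 ∨ T)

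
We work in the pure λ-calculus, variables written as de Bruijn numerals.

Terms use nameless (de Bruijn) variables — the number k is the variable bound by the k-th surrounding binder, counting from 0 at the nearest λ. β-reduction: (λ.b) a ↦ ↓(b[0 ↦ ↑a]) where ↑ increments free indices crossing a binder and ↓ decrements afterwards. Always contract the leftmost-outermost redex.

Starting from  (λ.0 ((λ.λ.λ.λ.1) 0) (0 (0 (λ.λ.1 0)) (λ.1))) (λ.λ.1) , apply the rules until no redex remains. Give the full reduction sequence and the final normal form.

Answer: normal form = λ.λ.λ.1  (in 4 steps)

Reduction:
  start: (λ.0 ((λ.λ.λ.λ.1) 0) (0 (0 (λ.λ.1 0)) (λ.1))) (λ.λ.1)
  →1  (λ.λ.1) ((λ.λ.λ.λ.1) (λ.λ.1)) ((λ.λ.1) ((λ.λ.1) (λ.λ.1 0)) (λ.λ.λ.1))
  →2  (λ.(λ.λ.λ.λ.1) (λ.λ.1)) ((λ.λ.1) ((λ.λ.1) (λ.λ.1 0)) (λ.λ.λ.1))
  →3  (λ.λ.λ.λ.1) (λ.λ.1)
  →4  λ.λ.λ.1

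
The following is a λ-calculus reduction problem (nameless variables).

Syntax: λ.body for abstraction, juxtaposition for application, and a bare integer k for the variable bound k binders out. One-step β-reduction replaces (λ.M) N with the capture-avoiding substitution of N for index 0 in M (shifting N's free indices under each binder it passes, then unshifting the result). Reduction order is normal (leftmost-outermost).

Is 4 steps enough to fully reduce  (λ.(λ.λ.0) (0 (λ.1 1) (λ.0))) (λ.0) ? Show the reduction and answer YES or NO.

  start: (λ.(λ.λ.0) (0 (λ.1 1) (λ.0))) (λ.0)
  →1  (λ.λ.0) ((λ.0) (λ.(λ.0) (λ.0)) (λ.0))
  →2  λ.0

Answer: YES — reaches normal form λ.0 in 2 ≤ 4 steps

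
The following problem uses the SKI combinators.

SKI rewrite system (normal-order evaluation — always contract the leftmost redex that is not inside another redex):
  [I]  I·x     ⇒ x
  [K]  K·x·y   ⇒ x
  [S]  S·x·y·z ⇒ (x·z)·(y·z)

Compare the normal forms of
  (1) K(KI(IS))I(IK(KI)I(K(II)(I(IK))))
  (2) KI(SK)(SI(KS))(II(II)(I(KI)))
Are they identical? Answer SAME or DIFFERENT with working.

Term A:
  start: K(KI(IS))I(IK(KI)I(K(II)(I(IK))))
  →1  KI(IS)(IK(KI)I(K(II)(I(IK))))
  →2  I(IK(KI)I(K(II)(I(IK))))
  →3  IK(KI)I(K(II)(I(IK)))
  →4  K(KI)I(K(II)(I(IK)))
  →5  KI(K(II)(I(IK)))
  →6  I

Term B:
  start: KI(SK)(SI(KS))(II(II)(I(KI)))
  →1  I(SI(KS))(II(II)(I(KI)))
  →2  SI(KS)(II(II)(I(KI)))
  →3  I(II(II)(I(KI)))(KS(II(II)(I(KI))))
  →4  II(II)(I(KI))(KS(II(II)(I(KI))))
  →5  I(II)(I(KI))(KS(II(II)(I(KI))))
  →6  II(I(KI))(KS(II(II)(I(KI))))
  →7  I(I(KI))(KS(II(II)(I(KI))))
  →8  I(KI)(KS(II(II)(I(KI))))
  →9  KI(KS(II(II)(I(KI))))
  →10  I

Answer: SAME — A ⇓ I, B ⇓ I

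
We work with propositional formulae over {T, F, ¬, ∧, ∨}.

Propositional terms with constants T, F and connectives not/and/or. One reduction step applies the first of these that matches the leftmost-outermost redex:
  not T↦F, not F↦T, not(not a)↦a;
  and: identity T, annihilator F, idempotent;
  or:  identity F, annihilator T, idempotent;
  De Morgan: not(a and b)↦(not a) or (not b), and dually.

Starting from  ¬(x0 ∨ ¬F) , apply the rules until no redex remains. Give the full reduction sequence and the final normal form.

  start: ¬(x0 ∨ ¬F)
  [1] ¬x0 ∧ ¬¬F
  [2] ¬x0 ∧ F
  [3] F

Answer: normal form = F  (in 3 steps)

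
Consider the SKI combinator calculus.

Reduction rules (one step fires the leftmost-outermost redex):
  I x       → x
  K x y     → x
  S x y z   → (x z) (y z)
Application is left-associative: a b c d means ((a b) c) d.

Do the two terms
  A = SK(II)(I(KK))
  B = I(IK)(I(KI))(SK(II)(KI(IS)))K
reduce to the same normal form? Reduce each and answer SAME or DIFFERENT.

Answer: DIFFERENT — A ⇓ KK, B ⇓ I

Derivation:
Term A:
  start: SK(II)(I(KK))
  →1  K(I(KK))(II(I(KK)))
  →2  I(KK)
  →3  KK

Term B:
  start: I(IK)(I(KI))(SK(II)(KI(IS)))K
  →1  IK(I(KI))(SK(II)(KI(IS)))K
  →2  K(I(KI))(SK(II)(KI(IS)))K
  →3  I(KI)K
  →4  KIK
  →5  I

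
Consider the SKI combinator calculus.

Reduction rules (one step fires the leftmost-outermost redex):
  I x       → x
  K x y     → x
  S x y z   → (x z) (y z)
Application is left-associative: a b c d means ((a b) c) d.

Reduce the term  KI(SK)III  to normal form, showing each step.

  start: KI(SK)III
  [1] IIII
  [2] III
  [3] II
  [4] I

Answer: normal form = I  (in 4 steps)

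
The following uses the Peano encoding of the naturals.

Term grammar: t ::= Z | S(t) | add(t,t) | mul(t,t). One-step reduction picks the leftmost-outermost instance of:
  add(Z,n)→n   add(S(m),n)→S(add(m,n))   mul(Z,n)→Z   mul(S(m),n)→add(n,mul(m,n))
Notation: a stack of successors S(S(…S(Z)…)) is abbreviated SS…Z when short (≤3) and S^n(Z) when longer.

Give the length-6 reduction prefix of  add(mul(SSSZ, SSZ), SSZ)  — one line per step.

  start: add(mul(SSSZ, SSZ), SSZ)
  →1  add(add(SSZ, mul(SSZ, SSZ)), SSZ)
  →2  add(S(add(SZ, mul(SSZ, SSZ))), SSZ)
  →3  S(add(add(SZ, mul(SSZ, SSZ)), SSZ))
  →4  S(add(S(add(Z, mul(SSZ, SSZ))), SSZ))
  →5  S(S(add(add(Z, mul(SSZ, SSZ)), SSZ)))
  →6  S(S(add(mul(SSZ, SSZ), SSZ)))

Answer: after 6 steps: S(S(add(mul(SSZ, SSZ), SSZ)))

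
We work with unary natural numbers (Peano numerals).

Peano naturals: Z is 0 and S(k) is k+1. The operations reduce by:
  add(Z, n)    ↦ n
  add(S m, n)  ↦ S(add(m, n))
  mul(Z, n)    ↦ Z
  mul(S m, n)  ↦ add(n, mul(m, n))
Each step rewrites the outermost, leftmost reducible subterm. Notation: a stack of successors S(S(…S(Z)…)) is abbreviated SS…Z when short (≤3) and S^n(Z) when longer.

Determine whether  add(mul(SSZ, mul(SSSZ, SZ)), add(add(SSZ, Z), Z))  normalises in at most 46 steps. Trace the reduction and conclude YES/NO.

  start: add(mul(SSZ, mul(SSSZ, SZ)), add(add(SSZ, Z), Z))
  step 1: add(add(mul(SSSZ, SZ), mul(SZ, mul(SSSZ, SZ))), add(add(SSZ, Z), Z))
  step 2: add(add(add(SZ, mul(SSZ, SZ)), mul(SZ, mul(SSSZ, SZ))), add(add(SSZ, Z), Z))
  step 3: add(add(S(add(Z, mul(SSZ, SZ))), mul(SZ, mul(SSSZ, SZ))), add(add(SSZ, Z), Z))
  step 4: add(S(add(add(Z, mul(SSZ, SZ)), mul(SZ, mul(SSSZ, SZ)))), add(add(SSZ, Z), Z))
  step 5: S(add(add(add(Z, mul(SSZ, SZ)), mul(SZ, mul(SSSZ, SZ))), add(add(SSZ, Z), Z)))
  step 6: S(add(add(mul(SSZ, SZ), mul(SZ, mul(SSSZ, SZ))), add(add(SSZ, Z), Z)))
  step 7: S(add(add(add(SZ, mul(SZ, SZ)), mul(SZ, mul(SSSZ, SZ))), add(add(SSZ, Z), Z)))
  step 8: S(add(add(S(add(Z, mul(SZ, SZ))), mul(SZ, mul(SSSZ, SZ))), add(add(SSZ, Z), Z)))
  step 9: S(add(S(add(add(Z, mul(SZ, SZ)), mul(SZ, mul(SSSZ, SZ)))), add(add(SSZ, Z), Z)))
  step 10: S(S(add(add(add(Z, mul(SZ, SZ)), mul(SZ, mul(SSSZ, SZ))), add(add(SSZ, Z), Z))))
  step 11: S(S(add(add(mul(SZ, SZ), mul(SZ, mul(SSSZ, SZ))), add(add(SSZ, Z), Z))))
  step 12: S(S(add(add(add(SZ, mul(Z, SZ)), mul(SZ, mul(SSSZ, SZ))), add(add(SSZ, Z), Z))))
  step 13: S(S(add(add(S(add(Z, mul(Z, SZ))), mul(SZ, mul(SSSZ, SZ))), add(add(SSZ, Z), Z))))
  step 14: S(S(add(S(add(add(Z, mul(Z, SZ)), mul(SZ, mul(SSSZ, SZ)))), add(add(SSZ, Z), Z))))
  step 15: S(S(S(add(add(add(Z, mul(Z, SZ)), mul(SZ, mul(SSSZ, SZ))), add(add(SSZ, Z), Z)))))
  step 16: S(S(S(add(add(mul(Z, SZ), mul(SZ, mul(SSSZ, SZ))), add(add(SSZ, Z), Z)))))
  step 17: S(S(S(add(add(Z, mul(SZ, mul(SSSZ, SZ))), add(add(SSZ, Z), Z)))))
  step 18: S(S(S(add(mul(SZ, mul(SSSZ, SZ)), add(add(SSZ, Z), Z)))))
  step 19: S(S(S(add(add(mul(SSSZ, SZ), mul(Z, mul(SSSZ, SZ))), add(add(SSZ, Z), Z)))))
  step 20: S(S(S(add(add(add(SZ, mul(SSZ, SZ)), mul(Z, mul(SSSZ, SZ))), add(add(SSZ, Z), Z)))))
  step 21: S(S(S(add(add(S(add(Z, mul(SSZ, SZ))), mul(Z, mul(SSSZ, SZ))), add(add(SSZ, Z), Z)))))
  step 22: S(S(S(add(S(add(add(Z, mul(SSZ, SZ)), mul(Z, mul(SSSZ, SZ)))), add(add(SSZ, Z), Z)))))
  step 23: S(S(S(S(add(add(add(Z, mul(SSZ, SZ)), mul(Z, mul(SSSZ, SZ))), add(add(SSZ, Z), Z))))))
  step 24: S(S(S(S(add(add(mul(SSZ, SZ), mul(Z, mul(SSSZ, SZ))), add(add(SSZ, Z), Z))))))
  step 25: S(S(S(S(add(add(add(SZ, mul(SZ, SZ)), mul(Z, mul(SSSZ, SZ))), add(add(SSZ, Z), Z))))))
  step 26: S(S(S(S(add(add(S(add(Z, mul(SZ, SZ))), mul(Z, mul(SSSZ, SZ))), add(add(SSZ, Z), Z))))))
  step 27: S(S(S(S(add(S(add(add(Z, mul(SZ, SZ)), mul(Z, mul(SSSZ, SZ)))), add(add(SSZ, Z), Z))))))
  step 28: S(S(S(S(S(add(add(add(Z, mul(SZ, SZ)), mul(Z, mul(SSSZ, SZ))), add(add(SSZ, Z), Z)))))))
  step 29: S(S(S(S(S(add(add(mul(SZ, SZ), mul(Z, mul(SSSZ, SZ))), add(add(SSZ, Z), Z)))))))
  step 30: S(S(S(S(S(add(add(add(SZ, mul(Z, SZ)), mul(Z, mul(SSSZ, SZ))), add(add(SSZ, Z), Z)))))))
  step 31: S(S(S(S(S(add(add(S(add(Z, mul(Z, SZ))), mul(Z, mul(SSSZ, SZ))), add(add(SSZ, Z), Z)))))))
  step 32: S(S(S(S(S(add(S(add(add(Z, mul(Z, SZ)), mul(Z, mul(SSSZ, SZ)))), add(add(SSZ, Z), Z)))))))
  step 33: S(S(S(S(S(S(add(add(add(Z, mul(Z, SZ)), mul(Z, mul(SSSZ, SZ))), add(add(SSZ, Z), Z))))))))
  step 34: S(S(S(S(S(S(add(add(mul(Z, SZ), mul(Z, mul(SSSZ, SZ))), add(add(SSZ, Z), Z))))))))
  step 35: S(S(S(S(S(S(add(add(Z, mul(Z, mul(SSSZ, SZ))), add(add(SSZ, Z), Z))))))))
  step 36: S(S(S(S(S(S(add(mul(Z, mul(SSSZ, SZ)), add(add(SSZ, Z), Z))))))))
  step 37: S(S(S(S(S(S(add(Z, add(add(SSZ, Z), Z))))))))
  step 38: S(S(S(S(S(S(add(add(SSZ, Z), Z)))))))
  step 39: S(S(S(S(S(S(add(S(add(SZ, Z)), Z)))))))
  step 40: S(S(S(S(S(S(S(add(add(SZ, Z), Z))))))))
  step 41: S(S(S(S(S(S(S(add(S(add(Z, Z)), Z))))))))
  step 42: S(S(S(S(S(S(S(S(add(add(Z, Z), Z)))))))))
  step 43: S(S(S(S(S(S(S(S(add(Z, Z)))))))))
  step 44: S^8(Z)

Answer: YES — reaches normal form S^8(Z) in 44 ≤ 46 steps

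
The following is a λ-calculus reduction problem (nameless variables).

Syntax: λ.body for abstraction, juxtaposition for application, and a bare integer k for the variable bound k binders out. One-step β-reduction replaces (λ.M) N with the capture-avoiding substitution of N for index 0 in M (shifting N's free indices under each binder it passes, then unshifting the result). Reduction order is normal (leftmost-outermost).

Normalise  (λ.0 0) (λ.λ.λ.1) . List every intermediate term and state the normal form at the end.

Answer: normal form = λ.λ.1  (in 2 steps)

Reduction:
  start: (λ.0 0) (λ.λ.λ.1)
  [1] (λ.λ.λ.1) (λ.λ.λ.1)
  [2] λ.λ.1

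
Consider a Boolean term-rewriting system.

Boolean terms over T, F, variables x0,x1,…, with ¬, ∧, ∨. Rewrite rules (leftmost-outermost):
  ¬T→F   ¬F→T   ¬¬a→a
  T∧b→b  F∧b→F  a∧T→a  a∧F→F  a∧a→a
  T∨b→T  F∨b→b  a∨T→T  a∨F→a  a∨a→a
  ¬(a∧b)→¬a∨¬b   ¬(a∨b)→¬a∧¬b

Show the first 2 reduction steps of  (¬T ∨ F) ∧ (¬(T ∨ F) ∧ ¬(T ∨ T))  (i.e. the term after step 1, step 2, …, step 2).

  start: (¬T ∨ F) ∧ (¬(T ∨ F) ∧ ¬(T ∨ T))
  [1] ¬T ∧ (¬(T ∨ F) ∧ ¬(T ∨ T))
  [2] F ∧ (¬(T ∨ F) ∧ ¬(T ∨ T))

Answer: after 2 steps: F ∧ (¬(T ∨ F) ∧ ¬(T ∨ T))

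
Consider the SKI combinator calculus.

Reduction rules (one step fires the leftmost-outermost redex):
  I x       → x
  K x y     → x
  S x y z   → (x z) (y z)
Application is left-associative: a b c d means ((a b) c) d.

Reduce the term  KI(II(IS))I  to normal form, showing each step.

  start: KI(II(IS))I
  →1  II
  →2  I

Answer: normal form = I  (in 2 steps)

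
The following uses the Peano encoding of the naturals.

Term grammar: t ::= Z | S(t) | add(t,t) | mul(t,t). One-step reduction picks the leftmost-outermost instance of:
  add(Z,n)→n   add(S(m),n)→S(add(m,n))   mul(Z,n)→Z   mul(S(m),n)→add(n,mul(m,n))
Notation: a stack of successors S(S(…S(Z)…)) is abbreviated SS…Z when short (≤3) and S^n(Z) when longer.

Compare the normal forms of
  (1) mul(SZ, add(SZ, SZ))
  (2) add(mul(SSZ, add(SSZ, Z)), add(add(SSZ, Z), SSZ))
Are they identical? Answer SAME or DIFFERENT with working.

Term A:
  start: mul(SZ, add(SZ, SZ))
  step 1: add(add(SZ, SZ), mul(Z, add(SZ, SZ)))
  step 2: add(S(add(Z, SZ)), mul(Z, add(SZ, SZ)))
  step 3: S(add(add(Z, SZ), mul(Z, add(SZ, SZ))))
  step 4: S(add(SZ, mul(Z, add(SZ, SZ))))
  step 5: S(S(add(Z, mul(Z, add(SZ, SZ)))))
  step 6: S(S(mul(Z, add(SZ, SZ))))
  step 7: SSZ

Term B:
  start: add(mul(SSZ, add(SSZ, Z)), add(add(SSZ, Z), SSZ))
  step 1: add(add(add(SSZ, Z), mul(SZ, add(SSZ, Z))), add(add(SSZ, Z), SSZ))
  step 2: add(add(S(add(SZ, Z)), mul(SZ, add(SSZ, Z))), add(add(SSZ, Z), SSZ))
  step 3: add(S(add(add(SZ, Z), mul(SZ, add(SSZ, Z)))), add(add(SSZ, Z), SSZ))
  step 4: S(add(add(add(SZ, Z), mul(SZ, add(SSZ, Z))), add(add(SSZ, Z), SSZ)))
  step 5: S(add(add(S(add(Z, Z)), mul(SZ, add(SSZ, Z))), add(add(SSZ, Z), SSZ)))
  step 6: S(add(S(add(add(Z, Z), mul(SZ, add(SSZ, Z)))), add(add(SSZ, Z), SSZ)))
  step 7: S(S(add(add(add(Z, Z), mul(SZ, add(SSZ, Z))), add(add(SSZ, Z), SSZ))))
  step 8: S(S(add(add(Z, mul(SZ, add(SSZ, Z))), add(add(SSZ, Z), SSZ))))
  step 9: S(S(add(mul(SZ, add(SSZ, Z)), add(add(SSZ, Z), SSZ))))
  step 10: S(S(add(add(add(SSZ, Z), mul(Z, add(SSZ, Z))), add(add(SSZ, Z), SSZ))))
  step 11: S(S(add(add(S(add(SZ, Z)), mul(Z, add(SSZ, Z))), add(add(SSZ, Z), SSZ))))
  step 12: S(S(add(S(add(add(SZ, Z), mul(Z, add(SSZ, Z)))), add(add(SSZ, Z), SSZ))))
  step 13: S(S(S(add(add(add(SZ, Z), mul(Z, add(SSZ, Z))), add(add(SSZ, Z), SSZ)))))
  step 14: S(S(S(add(add(S(add(Z, Z)), mul(Z, add(SSZ, Z))), add(add(SSZ, Z), SSZ)))))
  step 15: S(S(S(add(S(add(add(Z, Z), mul(Z, add(SSZ, Z)))), add(add(SSZ, Z), SSZ)))))
  step 16: S(S(S(S(add(add(add(Z, Z), mul(Z, add(SSZ, Z))), add(add(SSZ, Z), SSZ))))))
  step 17: S(S(S(S(add(add(Z, mul(Z, add(SSZ, Z))), add(add(SSZ, Z), SSZ))))))
  step 18: S(S(S(S(add(mul(Z, add(SSZ, Z)), add(add(SSZ, Z), SSZ))))))
  step 19: S(S(S(S(add(Z, add(add(SSZ, Z), SSZ))))))
  step 20: S(S(S(S(add(add(SSZ, Z), SSZ)))))
  step 21: S(S(S(S(add(S(add(SZ, Z)), SSZ)))))
  step 22: S(S(S(S(S(add(add(SZ, Z), SSZ))))))
  step 23: S(S(S(S(S(add(S(add(Z, Z)), SSZ))))))
  step 24: S(S(S(S(S(S(add(add(Z, Z), SSZ)))))))
  step 25: S(S(S(S(S(S(add(Z, SSZ)))))))
  step 26: S^8(Z)

Answer: DIFFERENT — A ⇓ SSZ, B ⇓ S^8(Z)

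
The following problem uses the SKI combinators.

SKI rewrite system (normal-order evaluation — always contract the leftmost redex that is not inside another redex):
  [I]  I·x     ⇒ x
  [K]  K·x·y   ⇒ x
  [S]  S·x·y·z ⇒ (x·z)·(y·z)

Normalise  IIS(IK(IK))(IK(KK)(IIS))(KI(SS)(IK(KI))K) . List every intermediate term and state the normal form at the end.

  start: IIS(IK(IK))(IK(KK)(IIS))(KI(SS)(IK(KI))K)
  [1] IS(IK(IK))(IK(KK)(IIS))(KI(SS)(IK(KI))K)
  [2] S(IK(IK))(IK(KK)(IIS))(KI(SS)(IK(KI))K)
  [3] IK(IK)(KI(SS)(IK(KI))K)(IK(KK)(IIS)(KI(SS)(IK(KI))K))
  [4] K(IK)(KI(SS)(IK(KI))K)(IK(KK)(IIS)(KI(SS)(IK(KI))K))
  [5] IK(IK(KK)(IIS)(KI(SS)(IK(KI))K))
  [6] K(IK(KK)(IIS)(KI(SS)(IK(KI))K))
  [7] K(K(KK)(IIS)(KI(SS)(IK(KI))K))
  [8] K(KK(KI(SS)(IK(KI))K))
  [9] KK

Answer: normal form = KK  (in 9 steps)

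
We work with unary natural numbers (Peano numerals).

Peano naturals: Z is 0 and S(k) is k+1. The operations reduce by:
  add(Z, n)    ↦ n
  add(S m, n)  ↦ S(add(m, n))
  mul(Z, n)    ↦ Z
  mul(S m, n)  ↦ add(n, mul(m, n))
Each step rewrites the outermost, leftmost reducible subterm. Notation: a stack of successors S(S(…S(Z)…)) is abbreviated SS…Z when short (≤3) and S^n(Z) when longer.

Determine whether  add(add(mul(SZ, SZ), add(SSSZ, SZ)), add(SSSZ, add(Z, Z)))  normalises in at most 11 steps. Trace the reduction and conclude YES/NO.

Answer: NO — after 11 steps the term is S(S(S(add(add(SZ, SZ), add(SSSZ, add(Z, Z)))))), not yet normal

Derivation:
  start: add(add(mul(SZ, SZ), add(SSSZ, SZ)), add(SSSZ, add(Z, Z)))
  [1] add(add(add(SZ, mul(Z, SZ)), add(SSSZ, SZ)), add(SSSZ, add(Z, Z)))
  [2] add(add(S(add(Z, mul(Z, SZ))), add(SSSZ, SZ)), add(SSSZ, add(Z, Z)))
  [3] add(S(add(add(Z, mul(Z, SZ)), add(SSSZ, SZ))), add(SSSZ, add(Z, Z)))
  [4] S(add(add(add(Z, mul(Z, SZ)), add(SSSZ, SZ)), add(SSSZ, add(Z, Z))))
  [5] S(add(add(mul(Z, SZ), add(SSSZ, SZ)), add(SSSZ, add(Z, Z))))
  [6] S(add(add(Z, add(SSSZ, SZ)), add(SSSZ, add(Z, Z))))
  [7] S(add(add(SSSZ, SZ), add(SSSZ, add(Z, Z))))
  [8] S(add(S(add(SSZ, SZ)), add(SSSZ, add(Z, Z))))
  [9] S(S(add(add(SSZ, SZ), add(SSSZ, add(Z, Z)))))
  [10] S(S(add(S(add(SZ, SZ)), add(SSSZ, add(Z, Z)))))
  [11] S(S(S(add(add(SZ, SZ), add(SSSZ, add(Z, Z))))))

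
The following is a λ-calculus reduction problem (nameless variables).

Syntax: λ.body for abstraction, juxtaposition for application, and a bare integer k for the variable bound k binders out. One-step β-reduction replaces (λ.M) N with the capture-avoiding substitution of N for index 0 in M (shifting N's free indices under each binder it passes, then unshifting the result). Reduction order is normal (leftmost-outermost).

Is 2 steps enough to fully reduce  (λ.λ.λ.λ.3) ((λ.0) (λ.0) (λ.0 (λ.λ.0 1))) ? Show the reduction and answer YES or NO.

Answer: NO — after 2 steps the term is λ.λ.λ.(λ.0) (λ.0 (λ.λ.0 1)), not yet normal

Reduction:
  start: (λ.λ.λ.λ.3) ((λ.0) (λ.0) (λ.0 (λ.λ.0 1)))
  [1] λ.λ.λ.(λ.0) (λ.0) (λ.0 (λ.λ.0 1))
  [2] λ.λ.λ.(λ.0) (λ.0 (λ.λ.0 1))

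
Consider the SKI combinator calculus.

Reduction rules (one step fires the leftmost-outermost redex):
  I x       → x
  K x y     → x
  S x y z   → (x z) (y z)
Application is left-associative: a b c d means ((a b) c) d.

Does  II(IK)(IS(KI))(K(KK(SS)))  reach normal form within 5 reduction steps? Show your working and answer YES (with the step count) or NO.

  start: II(IK)(IS(KI))(K(KK(SS)))
  step 1: I(IK)(IS(KI))(K(KK(SS)))
  step 2: IK(IS(KI))(K(KK(SS)))
  step 3: K(IS(KI))(K(KK(SS)))
  step 4: IS(KI)
  step 5: S(KI)

Answer: YES — reaches normal form S(KI) in 5 ≤ 5 steps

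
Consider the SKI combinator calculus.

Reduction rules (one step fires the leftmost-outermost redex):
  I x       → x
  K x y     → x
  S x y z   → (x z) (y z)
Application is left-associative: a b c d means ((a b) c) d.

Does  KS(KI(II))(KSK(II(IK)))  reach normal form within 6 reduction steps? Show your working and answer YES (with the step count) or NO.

Answer: YES — reaches normal form S(SK) in 5 ≤ 6 steps

Derivation:
  start: KS(KI(II))(KSK(II(IK)))
  [1] S(KSK(II(IK)))
  [2] S(S(II(IK)))
  [3] S(S(I(IK)))
  [4] S(S(IK))
  [5] S(SK)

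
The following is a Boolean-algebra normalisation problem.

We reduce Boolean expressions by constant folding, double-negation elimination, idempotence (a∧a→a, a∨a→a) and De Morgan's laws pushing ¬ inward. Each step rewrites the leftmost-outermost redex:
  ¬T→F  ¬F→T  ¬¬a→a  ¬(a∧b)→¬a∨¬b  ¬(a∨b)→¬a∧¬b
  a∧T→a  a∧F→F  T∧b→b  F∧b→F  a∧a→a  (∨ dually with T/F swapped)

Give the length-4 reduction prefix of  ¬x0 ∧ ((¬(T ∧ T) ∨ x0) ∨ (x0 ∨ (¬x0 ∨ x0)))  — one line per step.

  start: ¬x0 ∧ ((¬(T ∧ T) ∨ x0) ∨ (x0 ∨ (¬x0 ∨ x0)))
  [1] ¬x0 ∧ (((¬T ∨ ¬T) ∨ x0) ∨ (x0 ∨ (¬x0 ∨ x0)))
  [2] ¬x0 ∧ ((¬T ∨ x0) ∨ (x0 ∨ (¬x0 ∨ x0)))
  [3] ¬x0 ∧ ((F ∨ x0) ∨ (x0 ∨ (¬x0 ∨ x0)))
  [4] ¬x0 ∧ (x0 ∨ (x0 ∨ (¬x0 ∨ x0)))

Answer: after 4 steps: ¬x0 ∧ (x0 ∨ (x0 ∨ (¬x0 ∨ x0)))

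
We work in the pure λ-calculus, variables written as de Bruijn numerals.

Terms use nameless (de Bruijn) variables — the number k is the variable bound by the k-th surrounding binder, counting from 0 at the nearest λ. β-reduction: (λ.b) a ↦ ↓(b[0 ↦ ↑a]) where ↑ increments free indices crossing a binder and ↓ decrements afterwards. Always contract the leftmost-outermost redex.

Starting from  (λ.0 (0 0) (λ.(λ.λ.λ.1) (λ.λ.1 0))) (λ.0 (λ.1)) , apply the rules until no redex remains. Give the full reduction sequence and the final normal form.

  start: (λ.0 (0 0) (λ.(λ.λ.λ.1) (λ.λ.1 0))) (λ.0 (λ.1))
  [1] (λ.0 (λ.1)) ((λ.0 (λ.1)) (λ.0 (λ.1))) (λ.(λ.λ.λ.1) (λ.λ.1 0))
  [2] (λ.0 (λ.1)) (λ.0 (λ.1)) (λ.(λ.0 (λ.1)) (λ.0 (λ.1))) (λ.(λ.λ.λ.1) (λ.λ.1 0))
  [3] (λ.0 (λ.1)) (λ.λ.0 (λ.1)) (λ.(λ.0 (λ.1)) (λ.0 (λ.1))) (λ.(λ.λ.λ.1) (λ.λ.1 0))
  [4] (λ.λ.0 (λ.1)) (λ.λ.λ.0 (λ.1)) (λ.(λ.0 (λ.1)) (λ.0 (λ.1))) (λ.(λ.λ.λ.1) (λ.λ.1 0))
  [5] (λ.0 (λ.1)) (λ.(λ.0 (λ.1)) (λ.0 (λ.1))) (λ.(λ.λ.λ.1) (λ.λ.1 0))
  [6] (λ.(λ.0 (λ.1)) (λ.0 (λ.1))) (λ.λ.(λ.0 (λ.1)) (λ.0 (λ.1))) (λ.(λ.λ.λ.1) (λ.λ.1 0))
  [7] (λ.0 (λ.1)) (λ.0 (λ.1)) (λ.(λ.λ.λ.1) (λ.λ.1 0))
  [8] (λ.0 (λ.1)) (λ.λ.0 (λ.1)) (λ.(λ.λ.λ.1) (λ.λ.1 0))
  [9] (λ.λ.0 (λ.1)) (λ.λ.λ.0 (λ.1)) (λ.(λ.λ.λ.1) (λ.λ.1 0))
  [10] (λ.0 (λ.1)) (λ.(λ.λ.λ.1) (λ.λ.1 0))
  [11] (λ.(λ.λ.λ.1) (λ.λ.1 0)) (λ.λ.(λ.λ.λ.1) (λ.λ.1 0))
  [12] (λ.λ.λ.1) (λ.λ.1 0)
  [13] λ.λ.1

Answer: normal form = λ.λ.1  (in 13 steps)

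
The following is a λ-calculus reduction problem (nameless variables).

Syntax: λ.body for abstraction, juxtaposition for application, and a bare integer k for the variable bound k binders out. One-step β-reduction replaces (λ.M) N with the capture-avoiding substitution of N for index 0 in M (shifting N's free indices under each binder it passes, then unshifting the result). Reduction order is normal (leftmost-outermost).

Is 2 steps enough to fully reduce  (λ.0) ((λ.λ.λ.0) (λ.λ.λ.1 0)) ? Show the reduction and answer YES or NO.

  start: (λ.0) ((λ.λ.λ.0) (λ.λ.λ.1 0))
  step 1: (λ.λ.λ.0) (λ.λ.λ.1 0)
  step 2: λ.λ.0

Answer: YES — reaches normal form λ.λ.0 in 2 ≤ 2 steps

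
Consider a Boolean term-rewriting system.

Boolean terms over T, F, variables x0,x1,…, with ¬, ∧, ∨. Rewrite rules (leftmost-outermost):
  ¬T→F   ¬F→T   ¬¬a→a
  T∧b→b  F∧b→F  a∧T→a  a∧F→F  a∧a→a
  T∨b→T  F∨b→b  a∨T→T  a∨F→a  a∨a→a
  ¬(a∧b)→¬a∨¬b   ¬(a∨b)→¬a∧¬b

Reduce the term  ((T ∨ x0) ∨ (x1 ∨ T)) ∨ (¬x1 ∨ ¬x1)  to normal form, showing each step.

  start: ((T ∨ x0) ∨ (x1 ∨ T)) ∨ (¬x1 ∨ ¬x1)
  →1  (T ∨ (x1 ∨ T)) ∨ (¬x1 ∨ ¬x1)
  →2  T ∨ (¬x1 ∨ ¬x1)
  →3  T

Answer: normal form = T  (in 3 steps)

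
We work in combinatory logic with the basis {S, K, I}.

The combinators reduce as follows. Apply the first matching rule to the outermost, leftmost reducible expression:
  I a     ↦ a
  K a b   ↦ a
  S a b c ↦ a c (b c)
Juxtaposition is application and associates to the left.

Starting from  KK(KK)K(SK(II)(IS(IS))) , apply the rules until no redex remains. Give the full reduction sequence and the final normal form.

  start: KK(KK)K(SK(II)(IS(IS)))
  →1  KK(SK(II)(IS(IS)))
  →2  K

Answer: normal form = K  (in 2 steps)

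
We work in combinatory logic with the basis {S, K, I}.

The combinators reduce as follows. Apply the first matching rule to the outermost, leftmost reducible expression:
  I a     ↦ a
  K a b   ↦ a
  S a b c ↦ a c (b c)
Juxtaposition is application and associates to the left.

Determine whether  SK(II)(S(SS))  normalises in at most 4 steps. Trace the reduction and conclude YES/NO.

  start: SK(II)(S(SS))
  [1] K(S(SS))(II(S(SS)))
  [2] S(SS)

Answer: YES — reaches normal form S(SS) in 2 ≤ 4 steps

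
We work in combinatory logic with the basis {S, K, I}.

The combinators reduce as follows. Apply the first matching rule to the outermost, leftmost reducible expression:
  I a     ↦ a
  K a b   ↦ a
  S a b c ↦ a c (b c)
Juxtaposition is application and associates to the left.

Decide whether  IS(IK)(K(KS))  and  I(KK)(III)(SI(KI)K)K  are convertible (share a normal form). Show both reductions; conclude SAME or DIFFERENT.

Term A:
  start: IS(IK)(K(KS))
  [1] S(IK)(K(KS))
  [2] SK(K(KS))

Term B:
  start: I(KK)(III)(SI(KI)K)K
  [1] KK(III)(SI(KI)K)K
  [2] K(SI(KI)K)K
  [3] SI(KI)K
  [4] IK(KIK)
  [5] K(KIK)
  [6] KI

Answer: DIFFERENT — A ⇓ SK(K(KS)), B ⇓ KI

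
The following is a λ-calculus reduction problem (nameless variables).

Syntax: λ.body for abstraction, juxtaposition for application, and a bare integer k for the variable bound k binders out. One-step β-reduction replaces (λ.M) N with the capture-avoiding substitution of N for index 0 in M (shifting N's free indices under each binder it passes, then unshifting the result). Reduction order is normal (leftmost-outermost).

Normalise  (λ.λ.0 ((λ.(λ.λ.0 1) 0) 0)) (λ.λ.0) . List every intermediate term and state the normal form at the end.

  start: (λ.λ.0 ((λ.(λ.λ.0 1) 0) 0)) (λ.λ.0)
  step 1: λ.0 ((λ.(λ.λ.0 1) 0) 0)
  step 2: λ.0 ((λ.λ.0 1) 0)
  step 3: λ.0 (λ.0 1)

Answer: normal form = λ.0 (λ.0 1)  (in 3 steps)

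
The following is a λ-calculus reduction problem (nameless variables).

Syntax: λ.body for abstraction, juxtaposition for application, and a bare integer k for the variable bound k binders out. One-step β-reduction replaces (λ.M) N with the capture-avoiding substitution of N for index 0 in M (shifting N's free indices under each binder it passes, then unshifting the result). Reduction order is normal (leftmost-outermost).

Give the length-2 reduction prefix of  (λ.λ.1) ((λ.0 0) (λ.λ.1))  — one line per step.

Answer: after 2 steps: λ.(λ.λ.1) (λ.λ.1)

Reduction:
  start: (λ.λ.1) ((λ.0 0) (λ.λ.1))
  [1] λ.(λ.0 0) (λ.λ.1)
  [2] λ.(λ.λ.1) (λ.λ.1)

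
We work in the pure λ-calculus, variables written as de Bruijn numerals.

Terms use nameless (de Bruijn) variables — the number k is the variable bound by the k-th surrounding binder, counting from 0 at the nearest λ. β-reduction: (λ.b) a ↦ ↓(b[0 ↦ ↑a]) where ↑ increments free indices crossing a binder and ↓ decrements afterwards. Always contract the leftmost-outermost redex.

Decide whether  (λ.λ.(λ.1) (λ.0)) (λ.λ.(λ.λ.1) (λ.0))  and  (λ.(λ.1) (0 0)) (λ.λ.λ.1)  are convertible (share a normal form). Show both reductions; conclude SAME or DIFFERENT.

Term A:
  start: (λ.λ.(λ.1) (λ.0)) (λ.λ.(λ.λ.1) (λ.0))
  [1] λ.(λ.1) (λ.0)
  [2] λ.0

Term B:
  start: (λ.(λ.1) (0 0)) (λ.λ.λ.1)
  [1] (λ.λ.λ.λ.1) ((λ.λ.λ.1) (λ.λ.λ.1))
  [2] λ.λ.λ.1

Answer: DIFFERENT — A ⇓ λ.0, B ⇓ λ.λ.λ.1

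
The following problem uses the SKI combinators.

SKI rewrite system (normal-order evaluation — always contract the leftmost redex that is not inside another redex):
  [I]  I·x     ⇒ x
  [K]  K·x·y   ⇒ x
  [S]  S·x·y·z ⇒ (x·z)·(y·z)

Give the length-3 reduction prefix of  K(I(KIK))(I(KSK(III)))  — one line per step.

Answer: after 3 steps: I

Working:
  start: K(I(KIK))(I(KSK(III)))
  step 1: I(KIK)
  step 2: KIK
  step 3: I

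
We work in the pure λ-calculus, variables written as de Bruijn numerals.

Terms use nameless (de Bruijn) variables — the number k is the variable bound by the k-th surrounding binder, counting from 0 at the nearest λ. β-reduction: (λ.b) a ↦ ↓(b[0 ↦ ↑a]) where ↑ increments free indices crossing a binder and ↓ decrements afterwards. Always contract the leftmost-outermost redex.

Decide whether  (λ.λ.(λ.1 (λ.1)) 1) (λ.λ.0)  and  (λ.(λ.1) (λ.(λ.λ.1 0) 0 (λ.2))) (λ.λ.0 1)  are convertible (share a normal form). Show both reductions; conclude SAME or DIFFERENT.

Term A:
  start: (λ.λ.(λ.1 (λ.1)) 1) (λ.λ.0)
  →1  λ.(λ.1 (λ.1)) (λ.λ.0)
  →2  λ.0 (λ.λ.λ.0)

Term B:
  start: (λ.(λ.1) (λ.(λ.λ.1 0) 0 (λ.2))) (λ.λ.0 1)
  →1  (λ.λ.λ.0 1) (λ.(λ.λ.1 0) 0 (λ.λ.λ.0 1))
  →2  λ.λ.0 1

Answer: DIFFERENT — A ⇓ λ.0 (λ.λ.λ.0), B ⇓ λ.λ.0 1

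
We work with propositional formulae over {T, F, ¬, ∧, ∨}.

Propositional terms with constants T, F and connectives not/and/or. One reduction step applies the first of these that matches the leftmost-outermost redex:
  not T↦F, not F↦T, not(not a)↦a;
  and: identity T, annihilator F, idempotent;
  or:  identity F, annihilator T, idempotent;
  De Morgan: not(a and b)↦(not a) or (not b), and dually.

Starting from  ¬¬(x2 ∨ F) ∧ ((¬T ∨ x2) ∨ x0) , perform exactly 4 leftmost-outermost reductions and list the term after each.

  start: ¬¬(x2 ∨ F) ∧ ((¬T ∨ x2) ∨ x0)
  →1  (x2 ∨ F) ∧ ((¬T ∨ x2) ∨ x0)
  →2  x2 ∧ ((¬T ∨ x2) ∨ x0)
  →3  x2 ∧ ((F ∨ x2) ∨ x0)
  →4  x2 ∧ (x2 ∨ x0)

Answer: after 4 steps: x2 ∧ (x2 ∨ x0)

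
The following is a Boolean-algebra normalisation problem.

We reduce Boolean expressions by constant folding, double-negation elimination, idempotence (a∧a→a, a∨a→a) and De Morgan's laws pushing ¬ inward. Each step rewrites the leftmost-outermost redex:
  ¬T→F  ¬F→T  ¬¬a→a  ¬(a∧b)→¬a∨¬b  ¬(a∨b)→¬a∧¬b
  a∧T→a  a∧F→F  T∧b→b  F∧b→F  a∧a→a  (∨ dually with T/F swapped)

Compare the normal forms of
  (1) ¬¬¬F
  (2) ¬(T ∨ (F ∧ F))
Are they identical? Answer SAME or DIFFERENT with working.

Term A:
  start: ¬¬¬F
  [1] ¬F
  [2] T

Term B:
  start: ¬(T ∨ (F ∧ F))
  [1] ¬T ∧ ¬(F ∧ F)
  [2] F ∧ ¬(F ∧ F)
  [3] F

Answer: DIFFERENT — A ⇓ T, B ⇓ F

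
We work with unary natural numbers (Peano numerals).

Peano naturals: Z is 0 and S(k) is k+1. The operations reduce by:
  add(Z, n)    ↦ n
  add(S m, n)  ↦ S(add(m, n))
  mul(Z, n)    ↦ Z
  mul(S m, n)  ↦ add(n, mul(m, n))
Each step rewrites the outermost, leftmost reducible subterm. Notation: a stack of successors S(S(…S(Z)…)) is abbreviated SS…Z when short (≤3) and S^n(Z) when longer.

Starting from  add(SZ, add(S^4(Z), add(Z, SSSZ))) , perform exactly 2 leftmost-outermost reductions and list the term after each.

  start: add(SZ, add(S^4(Z), add(Z, SSSZ)))
  [1] S(add(Z, add(S^4(Z), add(Z, SSSZ))))
  [2] S(add(S^4(Z), add(Z, SSSZ)))

Answer: after 2 steps: S(add(S^4(Z), add(Z, SSSZ)))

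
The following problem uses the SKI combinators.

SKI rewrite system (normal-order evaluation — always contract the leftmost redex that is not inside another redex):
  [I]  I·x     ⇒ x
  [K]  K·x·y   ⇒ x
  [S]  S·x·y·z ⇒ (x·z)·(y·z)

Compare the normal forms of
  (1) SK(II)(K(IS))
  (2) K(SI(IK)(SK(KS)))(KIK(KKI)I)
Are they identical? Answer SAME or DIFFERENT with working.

Answer: DIFFERENT — A ⇓ KS, B ⇓ K(SK(KS))

Working:
Term A:
  start: SK(II)(K(IS))
  step 1: K(K(IS))(II(K(IS)))
  step 2: K(IS)
  step 3: KS

Term B:
  start: K(SI(IK)(SK(KS)))(KIK(KKI)I)
  step 1: SI(IK)(SK(KS))
  step 2: I(SK(KS))(IK(SK(KS)))
  step 3: SK(KS)(IK(SK(KS)))
  step 4: K(IK(SK(KS)))(KS(IK(SK(KS))))
  step 5: IK(SK(KS))
  step 6: K(SK(KS))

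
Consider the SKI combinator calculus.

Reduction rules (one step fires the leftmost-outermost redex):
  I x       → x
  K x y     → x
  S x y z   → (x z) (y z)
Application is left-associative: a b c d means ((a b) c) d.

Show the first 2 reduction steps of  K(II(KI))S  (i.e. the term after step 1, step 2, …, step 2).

Answer: after 2 steps: I(KI)

Working:
  start: K(II(KI))S
  step 1: II(KI)
  step 2: I(KI)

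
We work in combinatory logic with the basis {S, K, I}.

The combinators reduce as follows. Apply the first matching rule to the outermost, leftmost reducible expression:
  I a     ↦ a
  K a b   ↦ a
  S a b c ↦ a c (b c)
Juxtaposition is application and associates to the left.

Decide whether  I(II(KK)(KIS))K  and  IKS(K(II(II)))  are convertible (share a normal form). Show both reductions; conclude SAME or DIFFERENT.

Answer: DIFFERENT — A ⇓ KK, B ⇓ S

Derivation:
Term A:
  start: I(II(KK)(KIS))K
  [1] II(KK)(KIS)K
  [2] I(KK)(KIS)K
  [3] KK(KIS)K
  [4] KK

Term B:
  start: IKS(K(II(II)))
  [1] KS(K(II(II)))
  [2] S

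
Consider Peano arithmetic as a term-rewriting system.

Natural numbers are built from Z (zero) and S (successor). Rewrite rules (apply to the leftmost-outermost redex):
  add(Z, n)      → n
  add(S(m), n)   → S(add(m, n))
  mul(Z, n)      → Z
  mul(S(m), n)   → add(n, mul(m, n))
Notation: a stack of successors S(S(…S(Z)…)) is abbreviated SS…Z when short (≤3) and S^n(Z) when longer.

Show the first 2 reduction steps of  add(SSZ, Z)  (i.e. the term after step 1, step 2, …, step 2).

Answer: after 2 steps: S(S(add(Z, Z)))

Derivation:
  start: add(SSZ, Z)
  →1  S(add(SZ, Z))
  →2  S(S(add(Z, Z)))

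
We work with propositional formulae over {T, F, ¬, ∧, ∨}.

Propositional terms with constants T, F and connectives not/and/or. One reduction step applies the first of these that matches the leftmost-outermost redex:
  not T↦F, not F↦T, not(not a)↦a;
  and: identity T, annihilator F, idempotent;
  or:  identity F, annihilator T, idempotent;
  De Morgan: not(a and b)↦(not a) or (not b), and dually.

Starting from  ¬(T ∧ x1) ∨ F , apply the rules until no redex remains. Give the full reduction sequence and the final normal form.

  start: ¬(T ∧ x1) ∨ F
  step 1: ¬(T ∧ x1)
  step 2: ¬T ∨ ¬x1
  step 3: F ∨ ¬x1
  step 4: ¬x1

Answer: normal form = ¬x1  (in 4 steps)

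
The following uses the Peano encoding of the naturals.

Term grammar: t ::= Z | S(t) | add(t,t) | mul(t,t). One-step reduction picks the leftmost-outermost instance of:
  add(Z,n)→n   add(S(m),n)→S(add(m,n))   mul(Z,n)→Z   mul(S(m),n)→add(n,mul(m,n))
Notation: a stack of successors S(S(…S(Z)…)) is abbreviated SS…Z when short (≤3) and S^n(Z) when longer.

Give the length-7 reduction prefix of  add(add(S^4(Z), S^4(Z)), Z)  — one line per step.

Answer: after 7 steps: S(S(S(add(S(add(Z, S^4(Z))), Z))))

Derivation:
  start: add(add(S^4(Z), S^4(Z)), Z)
  step 1: add(S(add(SSSZ, S^4(Z))), Z)
  step 2: S(add(add(SSSZ, S^4(Z)), Z))
  step 3: S(add(S(add(SSZ, S^4(Z))), Z))
  step 4: S(S(add(add(SSZ, S^4(Z)), Z)))
  step 5: S(S(add(S(add(SZ, S^4(Z))), Z)))
  step 6: S(S(S(add(add(SZ, S^4(Z)), Z))))
  step 7: S(S(S(add(S(add(Z, S^4(Z))), Z))))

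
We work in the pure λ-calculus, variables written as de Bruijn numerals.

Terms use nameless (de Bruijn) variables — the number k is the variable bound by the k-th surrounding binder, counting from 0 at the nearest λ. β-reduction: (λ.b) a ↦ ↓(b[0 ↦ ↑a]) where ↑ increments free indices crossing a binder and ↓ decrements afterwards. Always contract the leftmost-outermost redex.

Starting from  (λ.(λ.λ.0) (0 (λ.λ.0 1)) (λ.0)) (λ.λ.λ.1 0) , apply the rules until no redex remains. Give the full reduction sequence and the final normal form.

Answer: normal form = λ.0  (in 3 steps)

Working:
  start: (λ.(λ.λ.0) (0 (λ.λ.0 1)) (λ.0)) (λ.λ.λ.1 0)
  →1  (λ.λ.0) ((λ.λ.λ.1 0) (λ.λ.0 1)) (λ.0)
  →2  (λ.0) (λ.0)
  →3  λ.0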